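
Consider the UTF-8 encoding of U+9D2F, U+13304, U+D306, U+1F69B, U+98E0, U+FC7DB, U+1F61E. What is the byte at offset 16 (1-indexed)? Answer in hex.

0xA3

1-indexed offset 16 is 0-indexed offset 15.
U+9D2F → 3-byte form E9 B4 AF at offsets 0–2.
U+13304 → 4-byte form F0 93 8C 84 at offsets 3–6.
U+D306 → 3-byte form ED 8C 86 at offsets 7–9.
U+1F69B → 4-byte form F0 9F 9A 9B at offsets 10–13.
U+98E0 → 3-byte form E9 A3 A0 at offsets 14–16.
Offset 15 falls in char 5's range; it's byte 2 of E9 A3 A0 = 0xA3.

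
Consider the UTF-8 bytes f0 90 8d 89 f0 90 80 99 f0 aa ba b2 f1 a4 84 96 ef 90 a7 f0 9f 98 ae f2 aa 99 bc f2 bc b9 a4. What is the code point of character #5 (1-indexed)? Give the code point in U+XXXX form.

U+F427

Offset 0: leading byte 0xF0 = 11110000 → 4-byte char #1 = F0 90 8D 89.
Offset 4: leading byte 0xF0 = 11110000 → 4-byte char #2 = F0 90 80 99.
Offset 8: leading byte 0xF0 = 11110000 → 4-byte char #3 = F0 AA BA B2.
Offset 12: leading byte 0xF1 = 11110001 → 4-byte char #4 = F1 A4 84 96.
Offset 16: leading byte 0xEF = 11101111 → 3-byte char #5 = EF 90 A7.
Leading byte 0xEF = 11101111 matches 1110xxxx → 3-byte sequence.
Byte 1: 0xEF = 11101111, payload 1111 (4 bits).
Byte 2: 0x90 = 10010000 (10xxxxxx ✓), payload 010000.
Byte 3: 0xA7 = 10100111 (10xxxxxx ✓), payload 100111.
Concatenate: 1111010000100111 = 0xF427 (16 bits → U+F427).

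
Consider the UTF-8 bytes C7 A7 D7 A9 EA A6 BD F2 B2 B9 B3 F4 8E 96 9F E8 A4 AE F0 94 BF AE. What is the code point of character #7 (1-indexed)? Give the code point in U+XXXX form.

U+14FEE

Offset 0: leading byte 0xC7 = 11000111 → 2-byte char #1 = C7 A7.
Offset 2: leading byte 0xD7 = 11010111 → 2-byte char #2 = D7 A9.
Offset 4: leading byte 0xEA = 11101010 → 3-byte char #3 = EA A6 BD.
Offset 7: leading byte 0xF2 = 11110010 → 4-byte char #4 = F2 B2 B9 B3.
Offset 11: leading byte 0xF4 = 11110100 → 4-byte char #5 = F4 8E 96 9F.
Offset 15: leading byte 0xE8 = 11101000 → 3-byte char #6 = E8 A4 AE.
Offset 18: leading byte 0xF0 = 11110000 → 4-byte char #7 = F0 94 BF AE.
Leading byte 0xF0 = 11110000 matches 11110xxx → 4-byte sequence.
Byte 1: 0xF0 = 11110000, payload 000 (3 bits).
Byte 2: 0x94 = 10010100 (10xxxxxx ✓), payload 010100.
Byte 3: 0xBF = 10111111 (10xxxxxx ✓), payload 111111.
Byte 4: 0xAE = 10101110 (10xxxxxx ✓), payload 101110.
Concatenate: 000010100111111101110 = 0x14FEE (21 bits → U+14FEE).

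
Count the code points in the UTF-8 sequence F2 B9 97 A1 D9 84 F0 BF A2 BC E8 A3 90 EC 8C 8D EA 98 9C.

6

Byte at offset 0: 0xF2 = 11110010 → 4-byte char (#1). Advance 4.
Byte at offset 4: 0xD9 = 11011001 → 2-byte char (#2). Advance 2.
Byte at offset 6: 0xF0 = 11110000 → 4-byte char (#3). Advance 4.
Byte at offset 10: 0xE8 = 11101000 → 3-byte char (#4). Advance 3.
Byte at offset 13: 0xEC = 11101100 → 3-byte char (#5). Advance 3.
Byte at offset 16: 0xEA = 11101010 → 3-byte char (#6). Advance 3.
Reached end at offset 19 after 6 code points.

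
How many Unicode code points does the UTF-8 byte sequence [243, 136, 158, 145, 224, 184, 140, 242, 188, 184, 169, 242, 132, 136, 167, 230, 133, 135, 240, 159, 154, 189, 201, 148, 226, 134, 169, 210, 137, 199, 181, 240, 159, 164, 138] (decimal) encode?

Byte at offset 0: 0xF3 = 11110011 → 4-byte char (#1). Advance 4.
Byte at offset 4: 0xE0 = 11100000 → 3-byte char (#2). Advance 3.
Byte at offset 7: 0xF2 = 11110010 → 4-byte char (#3). Advance 4.
Byte at offset 11: 0xF2 = 11110010 → 4-byte char (#4). Advance 4.
Byte at offset 15: 0xE6 = 11100110 → 3-byte char (#5). Advance 3.
Byte at offset 18: 0xF0 = 11110000 → 4-byte char (#6). Advance 4.
Byte at offset 22: 0xC9 = 11001001 → 2-byte char (#7). Advance 2.
Byte at offset 24: 0xE2 = 11100010 → 3-byte char (#8). Advance 3.
Byte at offset 27: 0xD2 = 11010010 → 2-byte char (#9). Advance 2.
Byte at offset 29: 0xC7 = 11000111 → 2-byte char (#10). Advance 2.
Byte at offset 31: 0xF0 = 11110000 → 4-byte char (#11). Advance 4.
Reached end at offset 35 after 11 code points.

11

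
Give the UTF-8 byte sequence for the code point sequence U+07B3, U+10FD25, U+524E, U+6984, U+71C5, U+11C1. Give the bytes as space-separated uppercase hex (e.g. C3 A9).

U+07B3: 2-byte form → DE B3.
U+10FD25: 4-byte form → F4 8F B4 A5.
U+524E: 3-byte form → E5 89 8E.
U+6984: 3-byte form → E6 A6 84.
U+71C5: 3-byte form → E7 87 85.
U+11C1: 3-byte form → E1 87 81.
Concatenated (18 bytes): DE B3 F4 8F B4 A5 E5 89 8E E6 A6 84 E7 87 85 E1 87 81.

DE B3 F4 8F B4 A5 E5 89 8E E6 A6 84 E7 87 85 E1 87 81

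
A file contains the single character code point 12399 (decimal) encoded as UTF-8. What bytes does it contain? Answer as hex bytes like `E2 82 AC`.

U+306F = 0x306F = 12399 decimal. In range U+0800–U+FFFF → 3-byte form: 1110xxxx 10xxxxxx 10xxxxxx.
Binary (16 bits): 0011000001101111.
Split 4+6+6: 0011 | 000001 | 101111.
Byte 1: 11100011 = 0xE3.
Byte 2: 10000001 = 0x81.
Byte 3: 10101111 = 0xAF.

E3 81 AF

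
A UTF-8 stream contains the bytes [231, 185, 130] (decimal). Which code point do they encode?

Leading byte 0xE7 = 11100111 matches 1110xxxx → 3-byte sequence.
Byte 1: 0xE7 = 11100111, payload 0111 (4 bits).
Byte 2: 0xB9 = 10111001 (10xxxxxx ✓), payload 111001.
Byte 3: 0x82 = 10000010 (10xxxxxx ✓), payload 000010.
Concatenate: 0111111001000010 = 0x7E42 (16 bits → U+7E42).

U+7E42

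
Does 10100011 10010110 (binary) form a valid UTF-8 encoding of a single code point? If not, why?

invalid (continuation byte with no leading byte)

Byte 0xA3 = 10100011 has the form 10xxxxxx — a continuation byte — but there is no preceding leading byte.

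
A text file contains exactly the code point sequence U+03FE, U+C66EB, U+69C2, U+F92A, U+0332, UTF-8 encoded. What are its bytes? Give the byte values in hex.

CF BE F3 86 9B AB E6 A7 82 EF A4 AA CC B2

U+03FE: 2-byte form → CF BE.
U+C66EB: 4-byte form → F3 86 9B AB.
U+69C2: 3-byte form → E6 A7 82.
U+F92A: 3-byte form → EF A4 AA.
U+0332: 2-byte form → CC B2.
Concatenated (14 bytes): CF BE F3 86 9B AB E6 A7 82 EF A4 AA CC B2.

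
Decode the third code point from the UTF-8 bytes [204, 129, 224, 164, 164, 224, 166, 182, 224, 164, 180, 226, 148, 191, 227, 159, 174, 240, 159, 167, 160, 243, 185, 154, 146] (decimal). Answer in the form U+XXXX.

U+09B6

Offset 0: leading byte 0xCC = 11001100 → 2-byte char #1 = CC 81.
Offset 2: leading byte 0xE0 = 11100000 → 3-byte char #2 = E0 A4 A4.
Offset 5: leading byte 0xE0 = 11100000 → 3-byte char #3 = E0 A6 B6.
Leading byte 0xE0 = 11100000 matches 1110xxxx → 3-byte sequence.
Byte 1: 0xE0 = 11100000, payload 0000 (4 bits).
Byte 2: 0xA6 = 10100110 (10xxxxxx ✓), payload 100110.
Byte 3: 0xB6 = 10110110 (10xxxxxx ✓), payload 110110.
Concatenate: 0000100110110110 = 0x9B6 (16 bits → U+09B6).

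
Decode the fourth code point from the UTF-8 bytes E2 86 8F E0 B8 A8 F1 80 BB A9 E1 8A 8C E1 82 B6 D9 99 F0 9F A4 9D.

U+128C

Offset 0: leading byte 0xE2 = 11100010 → 3-byte char #1 = E2 86 8F.
Offset 3: leading byte 0xE0 = 11100000 → 3-byte char #2 = E0 B8 A8.
Offset 6: leading byte 0xF1 = 11110001 → 4-byte char #3 = F1 80 BB A9.
Offset 10: leading byte 0xE1 = 11100001 → 3-byte char #4 = E1 8A 8C.
Leading byte 0xE1 = 11100001 matches 1110xxxx → 3-byte sequence.
Byte 1: 0xE1 = 11100001, payload 0001 (4 bits).
Byte 2: 0x8A = 10001010 (10xxxxxx ✓), payload 001010.
Byte 3: 0x8C = 10001100 (10xxxxxx ✓), payload 001100.
Concatenate: 0001001010001100 = 0x128C (16 bits → U+128C).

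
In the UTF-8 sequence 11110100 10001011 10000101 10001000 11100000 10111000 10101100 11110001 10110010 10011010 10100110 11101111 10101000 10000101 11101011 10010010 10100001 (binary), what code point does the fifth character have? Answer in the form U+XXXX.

U+B4A1

Offset 0: leading byte 0xF4 = 11110100 → 4-byte char #1 = F4 8B 85 88.
Offset 4: leading byte 0xE0 = 11100000 → 3-byte char #2 = E0 B8 AC.
Offset 7: leading byte 0xF1 = 11110001 → 4-byte char #3 = F1 B2 9A A6.
Offset 11: leading byte 0xEF = 11101111 → 3-byte char #4 = EF A8 85.
Offset 14: leading byte 0xEB = 11101011 → 3-byte char #5 = EB 92 A1.
Leading byte 0xEB = 11101011 matches 1110xxxx → 3-byte sequence.
Byte 1: 0xEB = 11101011, payload 1011 (4 bits).
Byte 2: 0x92 = 10010010 (10xxxxxx ✓), payload 010010.
Byte 3: 0xA1 = 10100001 (10xxxxxx ✓), payload 100001.
Concatenate: 1011010010100001 = 0xB4A1 (16 bits → U+B4A1).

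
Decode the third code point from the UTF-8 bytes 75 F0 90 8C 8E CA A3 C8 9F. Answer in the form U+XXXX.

U+02A3

Offset 0: leading byte 0x75 = 01110101 → 1-byte char #1 = 75.
Offset 1: leading byte 0xF0 = 11110000 → 4-byte char #2 = F0 90 8C 8E.
Offset 5: leading byte 0xCA = 11001010 → 2-byte char #3 = CA A3.
Leading byte 0xCA = 11001010 matches 110xxxxx → 2-byte sequence.
Byte 1: 0xCA = 11001010, payload 01010 (5 bits).
Byte 2: 0xA3 = 10100011 (10xxxxxx ✓), payload 100011.
Concatenate: 01010100011 = 0x2A3 (11 bits → U+02A3).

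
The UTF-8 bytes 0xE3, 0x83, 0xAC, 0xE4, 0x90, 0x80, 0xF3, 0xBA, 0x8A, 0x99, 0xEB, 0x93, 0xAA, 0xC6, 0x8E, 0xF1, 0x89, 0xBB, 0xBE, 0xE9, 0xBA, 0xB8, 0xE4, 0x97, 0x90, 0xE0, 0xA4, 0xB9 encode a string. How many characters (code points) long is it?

9

Byte at offset 0: 0xE3 = 11100011 → 3-byte char (#1). Advance 3.
Byte at offset 3: 0xE4 = 11100100 → 3-byte char (#2). Advance 3.
Byte at offset 6: 0xF3 = 11110011 → 4-byte char (#3). Advance 4.
Byte at offset 10: 0xEB = 11101011 → 3-byte char (#4). Advance 3.
Byte at offset 13: 0xC6 = 11000110 → 2-byte char (#5). Advance 2.
Byte at offset 15: 0xF1 = 11110001 → 4-byte char (#6). Advance 4.
Byte at offset 19: 0xE9 = 11101001 → 3-byte char (#7). Advance 3.
Byte at offset 22: 0xE4 = 11100100 → 3-byte char (#8). Advance 3.
Byte at offset 25: 0xE0 = 11100000 → 3-byte char (#9). Advance 3.
Reached end at offset 28 after 9 code points.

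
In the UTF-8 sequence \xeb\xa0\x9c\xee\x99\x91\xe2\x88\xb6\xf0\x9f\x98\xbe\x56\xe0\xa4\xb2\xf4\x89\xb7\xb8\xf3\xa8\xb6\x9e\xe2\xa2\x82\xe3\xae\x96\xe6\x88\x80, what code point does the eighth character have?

Offset 0: leading byte 0xEB = 11101011 → 3-byte char #1 = EB A0 9C.
Offset 3: leading byte 0xEE = 11101110 → 3-byte char #2 = EE 99 91.
Offset 6: leading byte 0xE2 = 11100010 → 3-byte char #3 = E2 88 B6.
Offset 9: leading byte 0xF0 = 11110000 → 4-byte char #4 = F0 9F 98 BE.
Offset 13: leading byte 0x56 = 01010110 → 1-byte char #5 = 56.
Offset 14: leading byte 0xE0 = 11100000 → 3-byte char #6 = E0 A4 B2.
Offset 17: leading byte 0xF4 = 11110100 → 4-byte char #7 = F4 89 B7 B8.
Offset 21: leading byte 0xF3 = 11110011 → 4-byte char #8 = F3 A8 B6 9E.
Leading byte 0xF3 = 11110011 matches 11110xxx → 4-byte sequence.
Byte 1: 0xF3 = 11110011, payload 011 (3 bits).
Byte 2: 0xA8 = 10101000 (10xxxxxx ✓), payload 101000.
Byte 3: 0xB6 = 10110110 (10xxxxxx ✓), payload 110110.
Byte 4: 0x9E = 10011110 (10xxxxxx ✓), payload 011110.
Concatenate: 011101000110110011110 = 0xE8D9E (21 bits → U+E8D9E).

U+E8D9E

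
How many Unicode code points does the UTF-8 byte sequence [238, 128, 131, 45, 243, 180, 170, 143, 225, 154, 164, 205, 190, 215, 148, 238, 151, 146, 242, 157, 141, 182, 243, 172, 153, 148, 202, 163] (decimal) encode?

Byte at offset 0: 0xEE = 11101110 → 3-byte char (#1). Advance 3.
Byte at offset 3: 0x2D = 00101101 → 1-byte char (#2). Advance 1.
Byte at offset 4: 0xF3 = 11110011 → 4-byte char (#3). Advance 4.
Byte at offset 8: 0xE1 = 11100001 → 3-byte char (#4). Advance 3.
Byte at offset 11: 0xCD = 11001101 → 2-byte char (#5). Advance 2.
Byte at offset 13: 0xD7 = 11010111 → 2-byte char (#6). Advance 2.
Byte at offset 15: 0xEE = 11101110 → 3-byte char (#7). Advance 3.
Byte at offset 18: 0xF2 = 11110010 → 4-byte char (#8). Advance 4.
Byte at offset 22: 0xF3 = 11110011 → 4-byte char (#9). Advance 4.
Byte at offset 26: 0xCA = 11001010 → 2-byte char (#10). Advance 2.
Reached end at offset 28 after 10 code points.

10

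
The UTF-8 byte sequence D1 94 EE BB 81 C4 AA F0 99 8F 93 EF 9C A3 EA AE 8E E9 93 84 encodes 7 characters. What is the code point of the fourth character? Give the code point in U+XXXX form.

Offset 0: leading byte 0xD1 = 11010001 → 2-byte char #1 = D1 94.
Offset 2: leading byte 0xEE = 11101110 → 3-byte char #2 = EE BB 81.
Offset 5: leading byte 0xC4 = 11000100 → 2-byte char #3 = C4 AA.
Offset 7: leading byte 0xF0 = 11110000 → 4-byte char #4 = F0 99 8F 93.
Leading byte 0xF0 = 11110000 matches 11110xxx → 4-byte sequence.
Byte 1: 0xF0 = 11110000, payload 000 (3 bits).
Byte 2: 0x99 = 10011001 (10xxxxxx ✓), payload 011001.
Byte 3: 0x8F = 10001111 (10xxxxxx ✓), payload 001111.
Byte 4: 0x93 = 10010011 (10xxxxxx ✓), payload 010011.
Concatenate: 000011001001111010011 = 0x193D3 (21 bits → U+193D3).

U+193D3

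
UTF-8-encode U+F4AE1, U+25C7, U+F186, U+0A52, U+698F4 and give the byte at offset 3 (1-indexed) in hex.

0xAB

1-indexed offset 3 is 0-indexed offset 2.
U+F4AE1 → 4-byte form F3 B4 AB A1 at offsets 0–3.
Offset 2 falls in char 1's range; it's byte 3 of F3 B4 AB A1 = 0xAB.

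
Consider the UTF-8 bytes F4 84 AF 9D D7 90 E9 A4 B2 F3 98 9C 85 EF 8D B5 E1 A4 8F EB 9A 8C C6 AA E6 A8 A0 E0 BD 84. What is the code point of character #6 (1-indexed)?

Offset 0: leading byte 0xF4 = 11110100 → 4-byte char #1 = F4 84 AF 9D.
Offset 4: leading byte 0xD7 = 11010111 → 2-byte char #2 = D7 90.
Offset 6: leading byte 0xE9 = 11101001 → 3-byte char #3 = E9 A4 B2.
Offset 9: leading byte 0xF3 = 11110011 → 4-byte char #4 = F3 98 9C 85.
Offset 13: leading byte 0xEF = 11101111 → 3-byte char #5 = EF 8D B5.
Offset 16: leading byte 0xE1 = 11100001 → 3-byte char #6 = E1 A4 8F.
Leading byte 0xE1 = 11100001 matches 1110xxxx → 3-byte sequence.
Byte 1: 0xE1 = 11100001, payload 0001 (4 bits).
Byte 2: 0xA4 = 10100100 (10xxxxxx ✓), payload 100100.
Byte 3: 0x8F = 10001111 (10xxxxxx ✓), payload 001111.
Concatenate: 0001100100001111 = 0x190F (16 bits → U+190F).

U+190F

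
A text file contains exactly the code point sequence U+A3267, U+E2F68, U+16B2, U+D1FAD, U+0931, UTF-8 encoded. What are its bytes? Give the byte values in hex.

U+A3267: 4-byte form → F2 A3 89 A7.
U+E2F68: 4-byte form → F3 A2 BD A8.
U+16B2: 3-byte form → E1 9A B2.
U+D1FAD: 4-byte form → F3 91 BE AD.
U+0931: 3-byte form → E0 A4 B1.
Concatenated (18 bytes): F2 A3 89 A7 F3 A2 BD A8 E1 9A B2 F3 91 BE AD E0 A4 B1.

F2 A3 89 A7 F3 A2 BD A8 E1 9A B2 F3 91 BE AD E0 A4 B1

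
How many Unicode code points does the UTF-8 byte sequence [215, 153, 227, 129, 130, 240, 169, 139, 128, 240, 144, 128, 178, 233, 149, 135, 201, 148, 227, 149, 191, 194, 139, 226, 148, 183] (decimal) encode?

Byte at offset 0: 0xD7 = 11010111 → 2-byte char (#1). Advance 2.
Byte at offset 2: 0xE3 = 11100011 → 3-byte char (#2). Advance 3.
Byte at offset 5: 0xF0 = 11110000 → 4-byte char (#3). Advance 4.
Byte at offset 9: 0xF0 = 11110000 → 4-byte char (#4). Advance 4.
Byte at offset 13: 0xE9 = 11101001 → 3-byte char (#5). Advance 3.
Byte at offset 16: 0xC9 = 11001001 → 2-byte char (#6). Advance 2.
Byte at offset 18: 0xE3 = 11100011 → 3-byte char (#7). Advance 3.
Byte at offset 21: 0xC2 = 11000010 → 2-byte char (#8). Advance 2.
Byte at offset 23: 0xE2 = 11100010 → 3-byte char (#9). Advance 3.
Reached end at offset 26 after 9 code points.

9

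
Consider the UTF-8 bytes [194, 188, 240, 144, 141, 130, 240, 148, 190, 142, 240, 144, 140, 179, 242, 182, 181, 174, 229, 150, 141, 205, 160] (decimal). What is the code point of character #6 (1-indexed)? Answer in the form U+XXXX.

Offset 0: leading byte 0xC2 = 11000010 → 2-byte char #1 = C2 BC.
Offset 2: leading byte 0xF0 = 11110000 → 4-byte char #2 = F0 90 8D 82.
Offset 6: leading byte 0xF0 = 11110000 → 4-byte char #3 = F0 94 BE 8E.
Offset 10: leading byte 0xF0 = 11110000 → 4-byte char #4 = F0 90 8C B3.
Offset 14: leading byte 0xF2 = 11110010 → 4-byte char #5 = F2 B6 B5 AE.
Offset 18: leading byte 0xE5 = 11100101 → 3-byte char #6 = E5 96 8D.
Leading byte 0xE5 = 11100101 matches 1110xxxx → 3-byte sequence.
Byte 1: 0xE5 = 11100101, payload 0101 (4 bits).
Byte 2: 0x96 = 10010110 (10xxxxxx ✓), payload 010110.
Byte 3: 0x8D = 10001101 (10xxxxxx ✓), payload 001101.
Concatenate: 0101010110001101 = 0x558D (16 bits → U+558D).

U+558D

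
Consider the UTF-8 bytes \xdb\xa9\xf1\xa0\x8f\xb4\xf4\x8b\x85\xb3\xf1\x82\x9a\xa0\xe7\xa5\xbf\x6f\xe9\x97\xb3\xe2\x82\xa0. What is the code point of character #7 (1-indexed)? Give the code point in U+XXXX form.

U+95F3

Offset 0: leading byte 0xDB = 11011011 → 2-byte char #1 = DB A9.
Offset 2: leading byte 0xF1 = 11110001 → 4-byte char #2 = F1 A0 8F B4.
Offset 6: leading byte 0xF4 = 11110100 → 4-byte char #3 = F4 8B 85 B3.
Offset 10: leading byte 0xF1 = 11110001 → 4-byte char #4 = F1 82 9A A0.
Offset 14: leading byte 0xE7 = 11100111 → 3-byte char #5 = E7 A5 BF.
Offset 17: leading byte 0x6F = 01101111 → 1-byte char #6 = 6F.
Offset 18: leading byte 0xE9 = 11101001 → 3-byte char #7 = E9 97 B3.
Leading byte 0xE9 = 11101001 matches 1110xxxx → 3-byte sequence.
Byte 1: 0xE9 = 11101001, payload 1001 (4 bits).
Byte 2: 0x97 = 10010111 (10xxxxxx ✓), payload 010111.
Byte 3: 0xB3 = 10110011 (10xxxxxx ✓), payload 110011.
Concatenate: 1001010111110011 = 0x95F3 (16 bits → U+95F3).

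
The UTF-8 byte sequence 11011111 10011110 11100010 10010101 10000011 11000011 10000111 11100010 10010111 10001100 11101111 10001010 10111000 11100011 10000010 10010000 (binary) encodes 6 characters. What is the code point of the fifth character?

Offset 0: leading byte 0xDF = 11011111 → 2-byte char #1 = DF 9E.
Offset 2: leading byte 0xE2 = 11100010 → 3-byte char #2 = E2 95 83.
Offset 5: leading byte 0xC3 = 11000011 → 2-byte char #3 = C3 87.
Offset 7: leading byte 0xE2 = 11100010 → 3-byte char #4 = E2 97 8C.
Offset 10: leading byte 0xEF = 11101111 → 3-byte char #5 = EF 8A B8.
Leading byte 0xEF = 11101111 matches 1110xxxx → 3-byte sequence.
Byte 1: 0xEF = 11101111, payload 1111 (4 bits).
Byte 2: 0x8A = 10001010 (10xxxxxx ✓), payload 001010.
Byte 3: 0xB8 = 10111000 (10xxxxxx ✓), payload 111000.
Concatenate: 1111001010111000 = 0xF2B8 (16 bits → U+F2B8).

U+F2B8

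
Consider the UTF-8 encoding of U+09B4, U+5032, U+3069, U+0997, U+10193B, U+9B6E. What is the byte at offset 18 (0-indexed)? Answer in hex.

0xAE

U+09B4 → 3-byte form E0 A6 B4 at offsets 0–2.
U+5032 → 3-byte form E5 80 B2 at offsets 3–5.
U+3069 → 3-byte form E3 81 A9 at offsets 6–8.
U+0997 → 3-byte form E0 A6 97 at offsets 9–11.
U+10193B → 4-byte form F4 81 A4 BB at offsets 12–15.
U+9B6E → 3-byte form E9 AD AE at offsets 16–18.
Offset 18 falls in char 6's range; it's byte 3 of E9 AD AE = 0xAE.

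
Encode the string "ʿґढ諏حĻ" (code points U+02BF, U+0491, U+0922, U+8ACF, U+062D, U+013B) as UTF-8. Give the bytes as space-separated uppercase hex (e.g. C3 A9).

CA BF D2 91 E0 A4 A2 E8 AB 8F D8 AD C4 BB

U+02BF: 2-byte form → CA BF.
U+0491: 2-byte form → D2 91.
U+0922: 3-byte form → E0 A4 A2.
U+8ACF: 3-byte form → E8 AB 8F.
U+062D: 2-byte form → D8 AD.
U+013B: 2-byte form → C4 BB.
Concatenated (14 bytes): CA BF D2 91 E0 A4 A2 E8 AB 8F D8 AD C4 BB.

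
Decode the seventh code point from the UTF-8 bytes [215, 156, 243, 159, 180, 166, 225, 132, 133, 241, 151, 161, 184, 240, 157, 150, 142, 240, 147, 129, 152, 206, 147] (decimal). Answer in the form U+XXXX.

Offset 0: leading byte 0xD7 = 11010111 → 2-byte char #1 = D7 9C.
Offset 2: leading byte 0xF3 = 11110011 → 4-byte char #2 = F3 9F B4 A6.
Offset 6: leading byte 0xE1 = 11100001 → 3-byte char #3 = E1 84 85.
Offset 9: leading byte 0xF1 = 11110001 → 4-byte char #4 = F1 97 A1 B8.
Offset 13: leading byte 0xF0 = 11110000 → 4-byte char #5 = F0 9D 96 8E.
Offset 17: leading byte 0xF0 = 11110000 → 4-byte char #6 = F0 93 81 98.
Offset 21: leading byte 0xCE = 11001110 → 2-byte char #7 = CE 93.
Leading byte 0xCE = 11001110 matches 110xxxxx → 2-byte sequence.
Byte 1: 0xCE = 11001110, payload 01110 (5 bits).
Byte 2: 0x93 = 10010011 (10xxxxxx ✓), payload 010011.
Concatenate: 01110010011 = 0x393 (11 bits → U+0393).

U+0393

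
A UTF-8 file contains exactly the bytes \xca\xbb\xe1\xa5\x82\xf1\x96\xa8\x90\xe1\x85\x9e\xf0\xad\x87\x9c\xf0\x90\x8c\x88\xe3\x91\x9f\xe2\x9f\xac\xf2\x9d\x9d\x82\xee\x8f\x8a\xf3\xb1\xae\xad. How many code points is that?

Byte at offset 0: 0xCA = 11001010 → 2-byte char (#1). Advance 2.
Byte at offset 2: 0xE1 = 11100001 → 3-byte char (#2). Advance 3.
Byte at offset 5: 0xF1 = 11110001 → 4-byte char (#3). Advance 4.
Byte at offset 9: 0xE1 = 11100001 → 3-byte char (#4). Advance 3.
Byte at offset 12: 0xF0 = 11110000 → 4-byte char (#5). Advance 4.
Byte at offset 16: 0xF0 = 11110000 → 4-byte char (#6). Advance 4.
Byte at offset 20: 0xE3 = 11100011 → 3-byte char (#7). Advance 3.
Byte at offset 23: 0xE2 = 11100010 → 3-byte char (#8). Advance 3.
Byte at offset 26: 0xF2 = 11110010 → 4-byte char (#9). Advance 4.
Byte at offset 30: 0xEE = 11101110 → 3-byte char (#10). Advance 3.
Byte at offset 33: 0xF3 = 11110011 → 4-byte char (#11). Advance 4.
Reached end at offset 37 after 11 code points.

11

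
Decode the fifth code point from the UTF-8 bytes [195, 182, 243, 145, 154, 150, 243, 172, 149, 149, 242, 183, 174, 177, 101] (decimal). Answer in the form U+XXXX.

U+0065

Offset 0: leading byte 0xC3 = 11000011 → 2-byte char #1 = C3 B6.
Offset 2: leading byte 0xF3 = 11110011 → 4-byte char #2 = F3 91 9A 96.
Offset 6: leading byte 0xF3 = 11110011 → 4-byte char #3 = F3 AC 95 95.
Offset 10: leading byte 0xF2 = 11110010 → 4-byte char #4 = F2 B7 AE B1.
Offset 14: leading byte 0x65 = 01100101 → 1-byte char #5 = 65.
Leading byte 0x65 = 01100101 matches 0xxxxxxx → 1-byte sequence.
Byte 1: 0x65 = 01100101, payload 1100101 (7 bits).
Concatenate: 1100101 = 0x65 (7 bits → U+0065).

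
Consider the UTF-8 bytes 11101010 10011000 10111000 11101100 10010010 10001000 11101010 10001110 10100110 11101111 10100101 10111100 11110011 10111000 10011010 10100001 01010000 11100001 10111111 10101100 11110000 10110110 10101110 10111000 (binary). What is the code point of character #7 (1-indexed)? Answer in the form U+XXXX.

U+1FEC

Offset 0: leading byte 0xEA = 11101010 → 3-byte char #1 = EA 98 B8.
Offset 3: leading byte 0xEC = 11101100 → 3-byte char #2 = EC 92 88.
Offset 6: leading byte 0xEA = 11101010 → 3-byte char #3 = EA 8E A6.
Offset 9: leading byte 0xEF = 11101111 → 3-byte char #4 = EF A5 BC.
Offset 12: leading byte 0xF3 = 11110011 → 4-byte char #5 = F3 B8 9A A1.
Offset 16: leading byte 0x50 = 01010000 → 1-byte char #6 = 50.
Offset 17: leading byte 0xE1 = 11100001 → 3-byte char #7 = E1 BF AC.
Leading byte 0xE1 = 11100001 matches 1110xxxx → 3-byte sequence.
Byte 1: 0xE1 = 11100001, payload 0001 (4 bits).
Byte 2: 0xBF = 10111111 (10xxxxxx ✓), payload 111111.
Byte 3: 0xAC = 10101100 (10xxxxxx ✓), payload 101100.
Concatenate: 0001111111101100 = 0x1FEC (16 bits → U+1FEC).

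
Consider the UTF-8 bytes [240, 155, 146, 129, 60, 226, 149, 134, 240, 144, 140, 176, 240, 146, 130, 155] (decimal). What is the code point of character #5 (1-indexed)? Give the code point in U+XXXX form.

U+1209B

Offset 0: leading byte 0xF0 = 11110000 → 4-byte char #1 = F0 9B 92 81.
Offset 4: leading byte 0x3C = 00111100 → 1-byte char #2 = 3C.
Offset 5: leading byte 0xE2 = 11100010 → 3-byte char #3 = E2 95 86.
Offset 8: leading byte 0xF0 = 11110000 → 4-byte char #4 = F0 90 8C B0.
Offset 12: leading byte 0xF0 = 11110000 → 4-byte char #5 = F0 92 82 9B.
Leading byte 0xF0 = 11110000 matches 11110xxx → 4-byte sequence.
Byte 1: 0xF0 = 11110000, payload 000 (3 bits).
Byte 2: 0x92 = 10010010 (10xxxxxx ✓), payload 010010.
Byte 3: 0x82 = 10000010 (10xxxxxx ✓), payload 000010.
Byte 4: 0x9B = 10011011 (10xxxxxx ✓), payload 011011.
Concatenate: 000010010000010011011 = 0x1209B (21 bits → U+1209B).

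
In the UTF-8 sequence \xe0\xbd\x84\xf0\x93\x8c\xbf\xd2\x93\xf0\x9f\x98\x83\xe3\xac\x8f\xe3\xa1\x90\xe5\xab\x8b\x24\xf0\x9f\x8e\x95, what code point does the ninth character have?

U+1F395

Offset 0: leading byte 0xE0 = 11100000 → 3-byte char #1 = E0 BD 84.
Offset 3: leading byte 0xF0 = 11110000 → 4-byte char #2 = F0 93 8C BF.
Offset 7: leading byte 0xD2 = 11010010 → 2-byte char #3 = D2 93.
Offset 9: leading byte 0xF0 = 11110000 → 4-byte char #4 = F0 9F 98 83.
Offset 13: leading byte 0xE3 = 11100011 → 3-byte char #5 = E3 AC 8F.
Offset 16: leading byte 0xE3 = 11100011 → 3-byte char #6 = E3 A1 90.
Offset 19: leading byte 0xE5 = 11100101 → 3-byte char #7 = E5 AB 8B.
Offset 22: leading byte 0x24 = 00100100 → 1-byte char #8 = 24.
Offset 23: leading byte 0xF0 = 11110000 → 4-byte char #9 = F0 9F 8E 95.
Leading byte 0xF0 = 11110000 matches 11110xxx → 4-byte sequence.
Byte 1: 0xF0 = 11110000, payload 000 (3 bits).
Byte 2: 0x9F = 10011111 (10xxxxxx ✓), payload 011111.
Byte 3: 0x8E = 10001110 (10xxxxxx ✓), payload 001110.
Byte 4: 0x95 = 10010101 (10xxxxxx ✓), payload 010101.
Concatenate: 000011111001110010101 = 0x1F395 (21 bits → U+1F395).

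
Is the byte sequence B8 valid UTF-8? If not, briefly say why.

invalid (continuation byte with no leading byte)

Byte 0xB8 = 10111000 has the form 10xxxxxx — a continuation byte — but there is no preceding leading byte.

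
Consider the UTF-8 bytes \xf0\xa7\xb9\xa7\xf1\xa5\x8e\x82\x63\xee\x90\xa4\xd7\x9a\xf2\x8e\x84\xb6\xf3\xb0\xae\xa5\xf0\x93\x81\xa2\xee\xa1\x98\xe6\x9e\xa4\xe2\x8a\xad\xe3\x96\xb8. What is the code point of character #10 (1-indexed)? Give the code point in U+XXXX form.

Offset 0: leading byte 0xF0 = 11110000 → 4-byte char #1 = F0 A7 B9 A7.
Offset 4: leading byte 0xF1 = 11110001 → 4-byte char #2 = F1 A5 8E 82.
Offset 8: leading byte 0x63 = 01100011 → 1-byte char #3 = 63.
Offset 9: leading byte 0xEE = 11101110 → 3-byte char #4 = EE 90 A4.
Offset 12: leading byte 0xD7 = 11010111 → 2-byte char #5 = D7 9A.
Offset 14: leading byte 0xF2 = 11110010 → 4-byte char #6 = F2 8E 84 B6.
Offset 18: leading byte 0xF3 = 11110011 → 4-byte char #7 = F3 B0 AE A5.
Offset 22: leading byte 0xF0 = 11110000 → 4-byte char #8 = F0 93 81 A2.
Offset 26: leading byte 0xEE = 11101110 → 3-byte char #9 = EE A1 98.
Offset 29: leading byte 0xE6 = 11100110 → 3-byte char #10 = E6 9E A4.
Leading byte 0xE6 = 11100110 matches 1110xxxx → 3-byte sequence.
Byte 1: 0xE6 = 11100110, payload 0110 (4 bits).
Byte 2: 0x9E = 10011110 (10xxxxxx ✓), payload 011110.
Byte 3: 0xA4 = 10100100 (10xxxxxx ✓), payload 100100.
Concatenate: 0110011110100100 = 0x67A4 (16 bits → U+67A4).

U+67A4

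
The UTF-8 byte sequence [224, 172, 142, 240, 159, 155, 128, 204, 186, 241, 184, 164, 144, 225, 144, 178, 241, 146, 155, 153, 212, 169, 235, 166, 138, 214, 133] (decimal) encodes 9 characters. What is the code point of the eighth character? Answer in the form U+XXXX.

Offset 0: leading byte 0xE0 = 11100000 → 3-byte char #1 = E0 AC 8E.
Offset 3: leading byte 0xF0 = 11110000 → 4-byte char #2 = F0 9F 9B 80.
Offset 7: leading byte 0xCC = 11001100 → 2-byte char #3 = CC BA.
Offset 9: leading byte 0xF1 = 11110001 → 4-byte char #4 = F1 B8 A4 90.
Offset 13: leading byte 0xE1 = 11100001 → 3-byte char #5 = E1 90 B2.
Offset 16: leading byte 0xF1 = 11110001 → 4-byte char #6 = F1 92 9B 99.
Offset 20: leading byte 0xD4 = 11010100 → 2-byte char #7 = D4 A9.
Offset 22: leading byte 0xEB = 11101011 → 3-byte char #8 = EB A6 8A.
Leading byte 0xEB = 11101011 matches 1110xxxx → 3-byte sequence.
Byte 1: 0xEB = 11101011, payload 1011 (4 bits).
Byte 2: 0xA6 = 10100110 (10xxxxxx ✓), payload 100110.
Byte 3: 0x8A = 10001010 (10xxxxxx ✓), payload 001010.
Concatenate: 1011100110001010 = 0xB98A (16 bits → U+B98A).

U+B98A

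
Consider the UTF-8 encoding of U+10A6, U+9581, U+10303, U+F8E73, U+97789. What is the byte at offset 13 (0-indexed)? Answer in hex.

0xB3

U+10A6 → 3-byte form E1 82 A6 at offsets 0–2.
U+9581 → 3-byte form E9 96 81 at offsets 3–5.
U+10303 → 4-byte form F0 90 8C 83 at offsets 6–9.
U+F8E73 → 4-byte form F3 B8 B9 B3 at offsets 10–13.
Offset 13 falls in char 4's range; it's byte 4 of F3 B8 B9 B3 = 0xB3.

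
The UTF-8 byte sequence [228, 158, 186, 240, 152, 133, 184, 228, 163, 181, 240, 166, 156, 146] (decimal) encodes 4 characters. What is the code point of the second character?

Offset 0: leading byte 0xE4 = 11100100 → 3-byte char #1 = E4 9E BA.
Offset 3: leading byte 0xF0 = 11110000 → 4-byte char #2 = F0 98 85 B8.
Leading byte 0xF0 = 11110000 matches 11110xxx → 4-byte sequence.
Byte 1: 0xF0 = 11110000, payload 000 (3 bits).
Byte 2: 0x98 = 10011000 (10xxxxxx ✓), payload 011000.
Byte 3: 0x85 = 10000101 (10xxxxxx ✓), payload 000101.
Byte 4: 0xB8 = 10111000 (10xxxxxx ✓), payload 111000.
Concatenate: 000011000000101111000 = 0x18178 (21 bits → U+18178).

U+18178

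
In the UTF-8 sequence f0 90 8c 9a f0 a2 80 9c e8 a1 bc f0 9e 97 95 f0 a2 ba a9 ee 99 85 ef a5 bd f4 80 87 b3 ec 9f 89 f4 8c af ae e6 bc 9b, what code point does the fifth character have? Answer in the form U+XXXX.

Offset 0: leading byte 0xF0 = 11110000 → 4-byte char #1 = F0 90 8C 9A.
Offset 4: leading byte 0xF0 = 11110000 → 4-byte char #2 = F0 A2 80 9C.
Offset 8: leading byte 0xE8 = 11101000 → 3-byte char #3 = E8 A1 BC.
Offset 11: leading byte 0xF0 = 11110000 → 4-byte char #4 = F0 9E 97 95.
Offset 15: leading byte 0xF0 = 11110000 → 4-byte char #5 = F0 A2 BA A9.
Leading byte 0xF0 = 11110000 matches 11110xxx → 4-byte sequence.
Byte 1: 0xF0 = 11110000, payload 000 (3 bits).
Byte 2: 0xA2 = 10100010 (10xxxxxx ✓), payload 100010.
Byte 3: 0xBA = 10111010 (10xxxxxx ✓), payload 111010.
Byte 4: 0xA9 = 10101001 (10xxxxxx ✓), payload 101001.
Concatenate: 000100010111010101001 = 0x22EA9 (21 bits → U+22EA9).

U+22EA9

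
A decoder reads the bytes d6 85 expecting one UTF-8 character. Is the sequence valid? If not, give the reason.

valid

Leading byte 0xD6 = 11010110 → 2-byte form.
Continuation bytes 0x85=10000101 all match 10xxxxxx.
Decoded value 0x585 is ≥ 0x80 (shortest form) and not a surrogate.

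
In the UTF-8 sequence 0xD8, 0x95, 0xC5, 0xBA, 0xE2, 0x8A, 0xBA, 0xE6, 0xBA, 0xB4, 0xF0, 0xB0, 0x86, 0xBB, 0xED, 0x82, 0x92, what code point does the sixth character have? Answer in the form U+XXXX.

Offset 0: leading byte 0xD8 = 11011000 → 2-byte char #1 = D8 95.
Offset 2: leading byte 0xC5 = 11000101 → 2-byte char #2 = C5 BA.
Offset 4: leading byte 0xE2 = 11100010 → 3-byte char #3 = E2 8A BA.
Offset 7: leading byte 0xE6 = 11100110 → 3-byte char #4 = E6 BA B4.
Offset 10: leading byte 0xF0 = 11110000 → 4-byte char #5 = F0 B0 86 BB.
Offset 14: leading byte 0xED = 11101101 → 3-byte char #6 = ED 82 92.
Leading byte 0xED = 11101101 matches 1110xxxx → 3-byte sequence.
Byte 1: 0xED = 11101101, payload 1101 (4 bits).
Byte 2: 0x82 = 10000010 (10xxxxxx ✓), payload 000010.
Byte 3: 0x92 = 10010010 (10xxxxxx ✓), payload 010010.
Concatenate: 1101000010010010 = 0xD092 (16 bits → U+D092).

U+D092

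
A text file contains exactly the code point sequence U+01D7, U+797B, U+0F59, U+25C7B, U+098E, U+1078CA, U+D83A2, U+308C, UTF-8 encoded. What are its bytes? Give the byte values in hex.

C7 97 E7 A5 BB E0 BD 99 F0 A5 B1 BB E0 A6 8E F4 87 A3 8A F3 98 8E A2 E3 82 8C

U+01D7: 2-byte form → C7 97.
U+797B: 3-byte form → E7 A5 BB.
U+0F59: 3-byte form → E0 BD 99.
U+25C7B: 4-byte form → F0 A5 B1 BB.
U+098E: 3-byte form → E0 A6 8E.
U+1078CA: 4-byte form → F4 87 A3 8A.
U+D83A2: 4-byte form → F3 98 8E A2.
U+308C: 3-byte form → E3 82 8C.
Concatenated (26 bytes): C7 97 E7 A5 BB E0 BD 99 F0 A5 B1 BB E0 A6 8E F4 87 A3 8A F3 98 8E A2 E3 82 8C.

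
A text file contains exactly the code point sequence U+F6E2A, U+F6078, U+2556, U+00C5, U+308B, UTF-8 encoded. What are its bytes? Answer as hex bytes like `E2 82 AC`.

F3 B6 B8 AA F3 B6 81 B8 E2 95 96 C3 85 E3 82 8B

U+F6E2A: 4-byte form → F3 B6 B8 AA.
U+F6078: 4-byte form → F3 B6 81 B8.
U+2556: 3-byte form → E2 95 96.
U+00C5: 2-byte form → C3 85.
U+308B: 3-byte form → E3 82 8B.
Concatenated (16 bytes): F3 B6 B8 AA F3 B6 81 B8 E2 95 96 C3 85 E3 82 8B.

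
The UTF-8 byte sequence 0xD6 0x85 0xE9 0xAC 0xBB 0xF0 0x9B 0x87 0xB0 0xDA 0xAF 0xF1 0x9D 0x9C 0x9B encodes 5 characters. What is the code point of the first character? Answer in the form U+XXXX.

Offset 0: leading byte 0xD6 = 11010110 → 2-byte char #1 = D6 85.
Leading byte 0xD6 = 11010110 matches 110xxxxx → 2-byte sequence.
Byte 1: 0xD6 = 11010110, payload 10110 (5 bits).
Byte 2: 0x85 = 10000101 (10xxxxxx ✓), payload 000101.
Concatenate: 10110000101 = 0x585 (11 bits → U+0585).

U+0585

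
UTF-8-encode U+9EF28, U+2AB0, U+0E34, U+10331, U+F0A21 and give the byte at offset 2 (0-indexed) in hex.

U+9EF28 → 4-byte form F2 9E BC A8 at offsets 0–3.
Offset 2 falls in char 1's range; it's byte 3 of F2 9E BC A8 = 0xBC.

0xBC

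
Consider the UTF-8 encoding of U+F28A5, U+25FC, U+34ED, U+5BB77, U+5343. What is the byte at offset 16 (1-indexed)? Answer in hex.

1-indexed offset 16 is 0-indexed offset 15.
U+F28A5 → 4-byte form F3 B2 A2 A5 at offsets 0–3.
U+25FC → 3-byte form E2 97 BC at offsets 4–6.
U+34ED → 3-byte form E3 93 AD at offsets 7–9.
U+5BB77 → 4-byte form F1 9B AD B7 at offsets 10–13.
U+5343 → 3-byte form E5 8D 83 at offsets 14–16.
Offset 15 falls in char 5's range; it's byte 2 of E5 8D 83 = 0x8D.

0x8D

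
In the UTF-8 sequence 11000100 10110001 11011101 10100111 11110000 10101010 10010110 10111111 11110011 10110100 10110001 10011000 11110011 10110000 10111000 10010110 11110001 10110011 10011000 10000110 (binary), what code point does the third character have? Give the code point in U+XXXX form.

U+2A5BF

Offset 0: leading byte 0xC4 = 11000100 → 2-byte char #1 = C4 B1.
Offset 2: leading byte 0xDD = 11011101 → 2-byte char #2 = DD A7.
Offset 4: leading byte 0xF0 = 11110000 → 4-byte char #3 = F0 AA 96 BF.
Leading byte 0xF0 = 11110000 matches 11110xxx → 4-byte sequence.
Byte 1: 0xF0 = 11110000, payload 000 (3 bits).
Byte 2: 0xAA = 10101010 (10xxxxxx ✓), payload 101010.
Byte 3: 0x96 = 10010110 (10xxxxxx ✓), payload 010110.
Byte 4: 0xBF = 10111111 (10xxxxxx ✓), payload 111111.
Concatenate: 000101010010110111111 = 0x2A5BF (21 bits → U+2A5BF).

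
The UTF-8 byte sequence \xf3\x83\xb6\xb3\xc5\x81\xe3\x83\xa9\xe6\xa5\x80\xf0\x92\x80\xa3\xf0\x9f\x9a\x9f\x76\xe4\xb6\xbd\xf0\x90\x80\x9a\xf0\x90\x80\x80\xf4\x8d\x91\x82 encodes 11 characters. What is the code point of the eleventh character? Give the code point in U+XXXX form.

Offset 0: leading byte 0xF3 = 11110011 → 4-byte char #1 = F3 83 B6 B3.
Offset 4: leading byte 0xC5 = 11000101 → 2-byte char #2 = C5 81.
Offset 6: leading byte 0xE3 = 11100011 → 3-byte char #3 = E3 83 A9.
Offset 9: leading byte 0xE6 = 11100110 → 3-byte char #4 = E6 A5 80.
Offset 12: leading byte 0xF0 = 11110000 → 4-byte char #5 = F0 92 80 A3.
Offset 16: leading byte 0xF0 = 11110000 → 4-byte char #6 = F0 9F 9A 9F.
Offset 20: leading byte 0x76 = 01110110 → 1-byte char #7 = 76.
Offset 21: leading byte 0xE4 = 11100100 → 3-byte char #8 = E4 B6 BD.
Offset 24: leading byte 0xF0 = 11110000 → 4-byte char #9 = F0 90 80 9A.
Offset 28: leading byte 0xF0 = 11110000 → 4-byte char #10 = F0 90 80 80.
Offset 32: leading byte 0xF4 = 11110100 → 4-byte char #11 = F4 8D 91 82.
Leading byte 0xF4 = 11110100 matches 11110xxx → 4-byte sequence.
Byte 1: 0xF4 = 11110100, payload 100 (3 bits).
Byte 2: 0x8D = 10001101 (10xxxxxx ✓), payload 001101.
Byte 3: 0x91 = 10010001 (10xxxxxx ✓), payload 010001.
Byte 4: 0x82 = 10000010 (10xxxxxx ✓), payload 000010.
Concatenate: 100001101010001000010 = 0x10D442 (21 bits → U+10D442).

U+10D442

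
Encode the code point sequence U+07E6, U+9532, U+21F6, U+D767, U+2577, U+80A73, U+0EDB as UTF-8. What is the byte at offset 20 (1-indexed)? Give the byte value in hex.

0xBB

1-indexed offset 20 is 0-indexed offset 19.
U+07E6 → 2-byte form DF A6 at offsets 0–1.
U+9532 → 3-byte form E9 94 B2 at offsets 2–4.
U+21F6 → 3-byte form E2 87 B6 at offsets 5–7.
U+D767 → 3-byte form ED 9D A7 at offsets 8–10.
U+2577 → 3-byte form E2 95 B7 at offsets 11–13.
U+80A73 → 4-byte form F2 80 A9 B3 at offsets 14–17.
U+0EDB → 3-byte form E0 BB 9B at offsets 18–20.
Offset 19 falls in char 7's range; it's byte 2 of E0 BB 9B = 0xBB.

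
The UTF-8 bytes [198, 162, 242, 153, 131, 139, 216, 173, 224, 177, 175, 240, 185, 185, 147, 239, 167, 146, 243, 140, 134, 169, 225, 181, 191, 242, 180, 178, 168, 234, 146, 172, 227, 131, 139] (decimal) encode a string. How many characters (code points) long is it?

Byte at offset 0: 0xC6 = 11000110 → 2-byte char (#1). Advance 2.
Byte at offset 2: 0xF2 = 11110010 → 4-byte char (#2). Advance 4.
Byte at offset 6: 0xD8 = 11011000 → 2-byte char (#3). Advance 2.
Byte at offset 8: 0xE0 = 11100000 → 3-byte char (#4). Advance 3.
Byte at offset 11: 0xF0 = 11110000 → 4-byte char (#5). Advance 4.
Byte at offset 15: 0xEF = 11101111 → 3-byte char (#6). Advance 3.
Byte at offset 18: 0xF3 = 11110011 → 4-byte char (#7). Advance 4.
Byte at offset 22: 0xE1 = 11100001 → 3-byte char (#8). Advance 3.
Byte at offset 25: 0xF2 = 11110010 → 4-byte char (#9). Advance 4.
Byte at offset 29: 0xEA = 11101010 → 3-byte char (#10). Advance 3.
Byte at offset 32: 0xE3 = 11100011 → 3-byte char (#11). Advance 3.
Reached end at offset 35 after 11 code points.

11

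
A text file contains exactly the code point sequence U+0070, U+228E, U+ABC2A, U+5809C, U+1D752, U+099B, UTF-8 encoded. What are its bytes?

70 E2 8A 8E F2 AB B0 AA F1 98 82 9C F0 9D 9D 92 E0 A6 9B

U+0070: 1-byte form → 70.
U+228E: 3-byte form → E2 8A 8E.
U+ABC2A: 4-byte form → F2 AB B0 AA.
U+5809C: 4-byte form → F1 98 82 9C.
U+1D752: 4-byte form → F0 9D 9D 92.
U+099B: 3-byte form → E0 A6 9B.
Concatenated (19 bytes): 70 E2 8A 8E F2 AB B0 AA F1 98 82 9C F0 9D 9D 92 E0 A6 9B.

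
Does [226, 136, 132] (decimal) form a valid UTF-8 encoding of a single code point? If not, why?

Leading byte 0xE2 = 11100010 → 3-byte form.
Continuation bytes 0x88=10001000, 0x84=10000100 all match 10xxxxxx.
Decoded value 0x2204 is ≥ 0x800 (shortest form) and not a surrogate.

valid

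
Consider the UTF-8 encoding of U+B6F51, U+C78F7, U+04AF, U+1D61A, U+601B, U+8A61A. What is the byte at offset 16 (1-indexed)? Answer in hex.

0x80

1-indexed offset 16 is 0-indexed offset 15.
U+B6F51 → 4-byte form F2 B6 BD 91 at offsets 0–3.
U+C78F7 → 4-byte form F3 87 A3 B7 at offsets 4–7.
U+04AF → 2-byte form D2 AF at offsets 8–9.
U+1D61A → 4-byte form F0 9D 98 9A at offsets 10–13.
U+601B → 3-byte form E6 80 9B at offsets 14–16.
Offset 15 falls in char 5's range; it's byte 2 of E6 80 9B = 0x80.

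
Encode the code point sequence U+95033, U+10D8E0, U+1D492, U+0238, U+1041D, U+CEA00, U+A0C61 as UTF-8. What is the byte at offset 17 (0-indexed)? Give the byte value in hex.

U+95033 → 4-byte form F2 95 80 B3 at offsets 0–3.
U+10D8E0 → 4-byte form F4 8D A3 A0 at offsets 4–7.
U+1D492 → 4-byte form F0 9D 92 92 at offsets 8–11.
U+0238 → 2-byte form C8 B8 at offsets 12–13.
U+1041D → 4-byte form F0 90 90 9D at offsets 14–17.
Offset 17 falls in char 5's range; it's byte 4 of F0 90 90 9D = 0x9D.

0x9D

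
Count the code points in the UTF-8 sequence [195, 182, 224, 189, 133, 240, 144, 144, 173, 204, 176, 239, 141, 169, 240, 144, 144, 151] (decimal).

6

Byte at offset 0: 0xC3 = 11000011 → 2-byte char (#1). Advance 2.
Byte at offset 2: 0xE0 = 11100000 → 3-byte char (#2). Advance 3.
Byte at offset 5: 0xF0 = 11110000 → 4-byte char (#3). Advance 4.
Byte at offset 9: 0xCC = 11001100 → 2-byte char (#4). Advance 2.
Byte at offset 11: 0xEF = 11101111 → 3-byte char (#5). Advance 3.
Byte at offset 14: 0xF0 = 11110000 → 4-byte char (#6). Advance 4.
Reached end at offset 18 after 6 code points.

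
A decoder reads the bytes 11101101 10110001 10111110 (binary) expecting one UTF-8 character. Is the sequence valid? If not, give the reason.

Structurally a 3-byte sequence; payload = 0xDC7E.
But 0xDC7E is in U+D800–U+DFFF, the surrogate range. Surrogates are not Unicode scalar values and are forbidden in UTF-8.

invalid (encodes a surrogate (U+D800–U+DFFF))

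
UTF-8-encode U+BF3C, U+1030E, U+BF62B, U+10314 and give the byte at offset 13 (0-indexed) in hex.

0x8C

U+BF3C → 3-byte form EB BC BC at offsets 0–2.
U+1030E → 4-byte form F0 90 8C 8E at offsets 3–6.
U+BF62B → 4-byte form F2 BF 98 AB at offsets 7–10.
U+10314 → 4-byte form F0 90 8C 94 at offsets 11–14.
Offset 13 falls in char 4's range; it's byte 3 of F0 90 8C 94 = 0x8C.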